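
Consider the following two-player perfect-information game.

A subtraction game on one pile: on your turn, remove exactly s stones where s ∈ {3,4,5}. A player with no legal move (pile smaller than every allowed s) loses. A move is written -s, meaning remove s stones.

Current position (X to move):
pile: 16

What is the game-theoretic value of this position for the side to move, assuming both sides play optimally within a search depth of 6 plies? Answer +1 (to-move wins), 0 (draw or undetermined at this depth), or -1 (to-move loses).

ply 1, X at 16 | -3=-1→13*; -4=-1→12; -5=-1→11
ply 2, O at 13 | -3=+1→10*; -4=+1→9; -5=+1→8
ply 3, X at 10 | -3=-1→7*; -4=-1→6; -5=-1→5
ply 4, O at 7 | -3=-1→4; -4=-1→3; -5=+1→2*
ply 5: 2 is terminal -1 (X); from 16 depth 6

value(16, X) = -1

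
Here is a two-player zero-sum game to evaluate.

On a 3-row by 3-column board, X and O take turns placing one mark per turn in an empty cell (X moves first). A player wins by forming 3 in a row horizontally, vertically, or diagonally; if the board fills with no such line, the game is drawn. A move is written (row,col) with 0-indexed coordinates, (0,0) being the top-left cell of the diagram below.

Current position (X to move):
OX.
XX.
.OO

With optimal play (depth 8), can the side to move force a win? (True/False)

ply 1, X at OX./XX./.OO | (0,2)=-1→OXX/XX./.OO; (1,2)=+1→OX./XXX/.OO*; (2,0)=+1→OX./XX./XOO
ply 2: OX./XXX/.OO is terminal -1 (O); from OX./XX./.OO depth 8

X winning at [OX./XX./.OO]: True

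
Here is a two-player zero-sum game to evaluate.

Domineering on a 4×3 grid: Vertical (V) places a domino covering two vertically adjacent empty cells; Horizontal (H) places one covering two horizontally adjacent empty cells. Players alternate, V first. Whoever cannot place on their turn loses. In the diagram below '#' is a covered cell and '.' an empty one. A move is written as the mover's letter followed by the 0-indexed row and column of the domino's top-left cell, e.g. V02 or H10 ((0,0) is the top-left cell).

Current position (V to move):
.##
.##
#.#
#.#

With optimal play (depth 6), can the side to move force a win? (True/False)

V winning at [.##/.##/#.#/#.#]: True

ply 1, V at .##/.##/#.#/#.# | V00=+1→###/###/#.#/#.#*; V21=+1→.##/.##/###/###
ply 2: ###/###/#.#/#.# is terminal -1 (H); from .##/.##/#.#/#.# depth 6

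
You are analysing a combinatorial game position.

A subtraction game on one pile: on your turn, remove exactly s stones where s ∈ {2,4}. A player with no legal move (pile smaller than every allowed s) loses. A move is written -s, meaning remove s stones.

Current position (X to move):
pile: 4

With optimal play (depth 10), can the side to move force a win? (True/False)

ply 1, X at 4 | -2=-1→2; -4=+1→0*
ply 2: 0 is terminal -1 (O); from 4 depth 10

X winning at [4]: True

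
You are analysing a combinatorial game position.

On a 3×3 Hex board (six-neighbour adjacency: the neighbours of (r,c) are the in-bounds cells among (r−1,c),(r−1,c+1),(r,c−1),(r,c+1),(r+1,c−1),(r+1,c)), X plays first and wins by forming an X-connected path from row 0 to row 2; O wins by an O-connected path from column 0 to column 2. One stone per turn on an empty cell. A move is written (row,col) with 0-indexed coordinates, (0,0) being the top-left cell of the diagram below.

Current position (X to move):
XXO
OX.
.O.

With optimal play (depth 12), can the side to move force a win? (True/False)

X winning at [XXO/OX./.O.]: True

[XXO/OX./.O.] X move#1: (1,2):+1/XXO/OXX/.O.*, (2,0):+1/XXO/OX./XO., (2,2):+1/XXO/OX./.OX
[XXO/OXX/.O.] O move#2: (2,0):-1/XXO/OXX/OO.*, (2,2):-1/XXO/OXX/.OO
[XXO/OXX/OO.] X move#3: (2,2):+1/XXO/OXX/OOX*
[XXO/OXX/OOX] end (terminal -1, O#4); searched XXO/OX./.O. to 12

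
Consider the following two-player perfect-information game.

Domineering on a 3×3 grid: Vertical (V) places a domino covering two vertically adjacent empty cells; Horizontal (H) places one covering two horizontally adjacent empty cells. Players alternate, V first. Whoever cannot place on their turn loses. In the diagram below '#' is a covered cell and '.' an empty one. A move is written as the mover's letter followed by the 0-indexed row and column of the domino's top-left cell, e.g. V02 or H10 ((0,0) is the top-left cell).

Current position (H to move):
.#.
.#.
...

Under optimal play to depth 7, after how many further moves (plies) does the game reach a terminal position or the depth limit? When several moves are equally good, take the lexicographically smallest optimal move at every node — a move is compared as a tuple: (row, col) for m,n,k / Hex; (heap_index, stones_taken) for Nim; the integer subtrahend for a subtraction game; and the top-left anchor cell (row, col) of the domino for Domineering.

PV length from [.#./.#./...]: 2 plies

[.#./.#./...] H move#1: H20:-1/.#./.#./##.*, H21:-1/.#./.#./.##
[.#./.#./##.] V move#2: V00:+1/##./##./##.*, V02:+1/.##/.##/##., V12:+1/.#./.##/###
[##./##./##.] end (terminal -1, H#3); searched .#./.#./... to 7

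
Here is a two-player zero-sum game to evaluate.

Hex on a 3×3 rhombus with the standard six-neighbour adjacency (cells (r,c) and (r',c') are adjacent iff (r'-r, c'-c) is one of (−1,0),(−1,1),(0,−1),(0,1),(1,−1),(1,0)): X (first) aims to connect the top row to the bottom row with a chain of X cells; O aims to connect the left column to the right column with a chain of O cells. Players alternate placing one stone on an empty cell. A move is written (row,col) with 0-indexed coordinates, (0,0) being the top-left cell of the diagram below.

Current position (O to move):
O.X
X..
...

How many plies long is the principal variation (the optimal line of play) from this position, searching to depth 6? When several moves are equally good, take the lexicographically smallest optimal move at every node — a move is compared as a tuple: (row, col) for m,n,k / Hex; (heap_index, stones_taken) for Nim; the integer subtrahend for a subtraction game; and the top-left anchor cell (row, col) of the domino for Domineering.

PV length from [O.X/X../...]: 4 plies

ply 1, O at O.X/X../... | (0,1)=-1→OOX/X../...*; (1,1)=-1→O.X/XO./...; (1,2)=-1→O.X/X.O/...; (2,0)=-1→O.X/X../O..; (2,1)=-1→O.X/X../.O.; (2,2)=-1→O.X/X../..O
ply 2, X at OOX/X../... | (1,1)=+1→OOX/XX./...*; (1,2)=+1→OOX/X.X/...; (2,0)=+1→OOX/X../X..; (2,1)=+1→OOX/X../.X.; (2,2)=+1→OOX/X../..X
ply 3, O at OOX/XX./... | (1,2)=-1→OOX/XXO/...*; (2,0)=-1→OOX/XX./O..; (2,1)=-1→OOX/XX./.O.; (2,2)=-1→OOX/XX./..O
ply 4, X at OOX/XXO/... | (2,0)=+1→OOX/XXO/X..*; (2,1)=+1→OOX/XXO/.X.; (2,2)=+1→OOX/XXO/..X
ply 5: OOX/XXO/X.. is terminal -1 (O); from O.X/X../... depth 6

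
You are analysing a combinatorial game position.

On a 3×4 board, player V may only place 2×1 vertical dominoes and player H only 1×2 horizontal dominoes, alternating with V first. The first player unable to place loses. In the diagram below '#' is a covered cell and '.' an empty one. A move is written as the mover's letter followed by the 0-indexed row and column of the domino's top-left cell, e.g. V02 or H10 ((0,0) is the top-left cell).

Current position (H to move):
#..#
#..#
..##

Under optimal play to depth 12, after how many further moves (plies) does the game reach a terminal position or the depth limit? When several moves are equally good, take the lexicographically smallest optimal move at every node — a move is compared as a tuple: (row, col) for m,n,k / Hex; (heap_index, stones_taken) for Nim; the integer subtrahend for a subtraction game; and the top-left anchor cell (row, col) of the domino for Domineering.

PV length from [#..#/#..#/..##]: 1 ply

ply 1, H at #..#/#..#/..## | H01=-1→####/#..#/..##; H11=+1→#..#/####/..##*; H20=-1→#..#/#..#/####
ply 2: #..#/####/..## is terminal -1 (V); from #..#/#..#/..## depth 12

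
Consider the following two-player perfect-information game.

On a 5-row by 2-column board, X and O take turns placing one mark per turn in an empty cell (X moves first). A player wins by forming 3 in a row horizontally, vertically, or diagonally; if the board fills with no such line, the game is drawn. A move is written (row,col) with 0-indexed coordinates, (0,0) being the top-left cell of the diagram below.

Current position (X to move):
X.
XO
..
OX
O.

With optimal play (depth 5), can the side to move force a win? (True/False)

p1 X@[X./XO/../OX/O.]: (0,1)[XX/XO/../OX/O.]-1 (2,0)[X./XO/X./OX/O.]+1* (2,1)[X./XO/.X/OX/O.]-1 (4,1)[X./XO/../OX/OX]-1
p2 O@[X./XO/X./OX/O.] terminal -1; root [X./XO/../OX/O.] d5

X winning at [X./XO/../OX/O.]: True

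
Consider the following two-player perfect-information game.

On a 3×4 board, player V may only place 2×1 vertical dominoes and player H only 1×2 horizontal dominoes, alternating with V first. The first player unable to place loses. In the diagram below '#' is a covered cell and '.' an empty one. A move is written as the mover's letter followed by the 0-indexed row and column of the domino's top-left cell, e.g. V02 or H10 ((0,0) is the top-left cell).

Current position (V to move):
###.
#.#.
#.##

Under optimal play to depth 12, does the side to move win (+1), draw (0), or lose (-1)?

[###./#.#./#.##] V move#1: V03:+1/####/#.##/#.##*, V11:+1/###./###./####
[####/#.##/#.##] end (terminal -1, H#2); searched ###./#.#./#.## to 12

value(###./#.#./#.##, V) = +1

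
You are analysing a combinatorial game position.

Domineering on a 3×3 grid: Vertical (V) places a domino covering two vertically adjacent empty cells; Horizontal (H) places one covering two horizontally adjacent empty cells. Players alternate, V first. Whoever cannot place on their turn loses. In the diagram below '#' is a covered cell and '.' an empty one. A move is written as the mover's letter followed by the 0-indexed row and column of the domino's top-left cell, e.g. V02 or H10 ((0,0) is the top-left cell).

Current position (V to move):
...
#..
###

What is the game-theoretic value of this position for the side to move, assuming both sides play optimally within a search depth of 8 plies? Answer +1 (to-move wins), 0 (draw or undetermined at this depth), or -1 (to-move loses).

value(.../#../###, V) = +1

ply 1, V at .../#../### | V01=+1→.#./##./###*; V02=-1→..#/#.#/###
ply 2: .#./##./### is terminal -1 (H); from .../#../### depth 8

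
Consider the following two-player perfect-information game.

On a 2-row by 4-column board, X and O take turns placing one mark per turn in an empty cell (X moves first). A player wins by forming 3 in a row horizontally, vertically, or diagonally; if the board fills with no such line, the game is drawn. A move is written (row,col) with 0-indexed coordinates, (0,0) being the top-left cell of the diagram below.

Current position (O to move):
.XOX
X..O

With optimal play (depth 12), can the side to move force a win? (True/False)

O winning at [.XOX/X..O]: False

ply 1, O at .XOX/X..O | (0,0)=+0→OXOX/X..O*; (1,1)=+0→.XOX/XO.O; (1,2)=+0→.XOX/X.OO
ply 2, X at OXOX/X..O | (1,1)=+0→OXOX/XX.O*; (1,2)=+0→OXOX/X.XO
ply 3, O at OXOX/XX.O | (1,2)=+0→OXOX/XXOO*
ply 4: OXOX/XXOO is terminal +0 (X); from .XOX/X..O depth 12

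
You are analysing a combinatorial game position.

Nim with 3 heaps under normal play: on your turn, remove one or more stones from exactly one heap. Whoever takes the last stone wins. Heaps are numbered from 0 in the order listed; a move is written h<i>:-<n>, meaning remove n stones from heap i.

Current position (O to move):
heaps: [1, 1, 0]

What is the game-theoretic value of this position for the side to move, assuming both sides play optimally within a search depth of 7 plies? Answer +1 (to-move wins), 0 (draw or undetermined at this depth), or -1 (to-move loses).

value((1,1,0), O) = -1

p1 O@[(1,1,0)]: h0:-1[(0,1,0)]-1* h1:-1[(1,0,0)]-1
p2 X@[(0,1,0)]: h1:-1[(0,0,0)]+1*
p3 O@[(0,0,0)] terminal -1; root [(1,1,0)] d7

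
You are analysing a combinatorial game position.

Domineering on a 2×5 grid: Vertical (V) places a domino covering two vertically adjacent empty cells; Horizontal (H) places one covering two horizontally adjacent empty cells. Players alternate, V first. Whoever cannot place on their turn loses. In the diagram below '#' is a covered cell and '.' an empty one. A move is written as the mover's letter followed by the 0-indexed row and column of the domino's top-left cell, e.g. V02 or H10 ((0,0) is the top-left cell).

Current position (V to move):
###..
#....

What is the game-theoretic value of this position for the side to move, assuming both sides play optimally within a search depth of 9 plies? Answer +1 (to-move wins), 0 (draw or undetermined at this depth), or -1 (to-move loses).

value(###../#...., V) = +1

[###../#....] V move#1: V03:+1/####./#..#.*, V04:-1/###.#/#...#
[####./#..#.] H move#2: H11:-1/####./####.*
[####./####.] V move#3: V04:+1/#####/#####*
[#####/#####] end (terminal -1, H#4); searched ###../#.... to 9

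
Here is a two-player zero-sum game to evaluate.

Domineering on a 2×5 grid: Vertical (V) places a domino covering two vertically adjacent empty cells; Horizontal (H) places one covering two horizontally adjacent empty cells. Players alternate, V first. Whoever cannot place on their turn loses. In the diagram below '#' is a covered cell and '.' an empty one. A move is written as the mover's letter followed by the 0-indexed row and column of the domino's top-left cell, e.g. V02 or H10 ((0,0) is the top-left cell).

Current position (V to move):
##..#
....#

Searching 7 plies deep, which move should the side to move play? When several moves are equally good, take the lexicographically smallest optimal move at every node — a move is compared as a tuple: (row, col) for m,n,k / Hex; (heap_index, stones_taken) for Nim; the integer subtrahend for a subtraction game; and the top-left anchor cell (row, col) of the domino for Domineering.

p1 V@[##..#/....#]: V02[###.#/..#.#]+1* V03[##.##/...##]-1
p2 H@[###.#/..#.#]: H10[###.#/###.#]-1*
p3 V@[###.#/###.#]: V03[#####/#####]+1*
p4 H@[#####/#####] terminal -1; root [##..#/....#] d7

V's best at [##..#/....#]: V02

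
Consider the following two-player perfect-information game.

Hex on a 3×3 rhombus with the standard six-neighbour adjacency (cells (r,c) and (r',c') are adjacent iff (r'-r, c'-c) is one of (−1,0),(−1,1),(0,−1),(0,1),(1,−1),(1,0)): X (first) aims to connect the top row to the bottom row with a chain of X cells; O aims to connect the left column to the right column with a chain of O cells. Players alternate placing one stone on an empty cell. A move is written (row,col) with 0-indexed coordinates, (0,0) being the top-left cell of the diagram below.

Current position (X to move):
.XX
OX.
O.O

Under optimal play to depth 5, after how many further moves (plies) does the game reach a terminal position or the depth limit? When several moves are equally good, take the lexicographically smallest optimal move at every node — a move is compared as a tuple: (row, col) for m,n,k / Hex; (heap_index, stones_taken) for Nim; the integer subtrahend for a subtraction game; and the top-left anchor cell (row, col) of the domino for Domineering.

p1 X@[.XX/OX./O.O]: (0,0)[XXX/OX./O.O]-1 (1,2)[.XX/OXX/O.O]-1 (2,1)[.XX/OX./OXO]+1*
p2 O@[.XX/OX./OXO] terminal -1; root [.XX/OX./O.O] d5

PV length from [.XX/OX./O.O]: 1 ply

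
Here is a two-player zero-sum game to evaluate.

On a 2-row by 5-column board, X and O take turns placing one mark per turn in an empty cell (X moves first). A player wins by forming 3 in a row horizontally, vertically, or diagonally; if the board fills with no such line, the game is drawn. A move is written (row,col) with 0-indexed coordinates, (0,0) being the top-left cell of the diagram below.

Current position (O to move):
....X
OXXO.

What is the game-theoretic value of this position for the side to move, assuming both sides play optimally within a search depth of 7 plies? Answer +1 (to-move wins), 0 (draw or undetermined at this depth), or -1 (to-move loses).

ply 1, O at ....X/OXXO. | (0,0)=+0→O...X/OXXO.*; (0,1)=+0→.O..X/OXXO.; (0,2)=+0→..O.X/OXXO.; (0,3)=+0→...OX/OXXO.; (1,4)=+0→....X/OXXOO
ply 2, X at O...X/OXXO. | (0,1)=+0→OX..X/OXXO.*; (0,2)=+0→O.X.X/OXXO.; (0,3)=+0→O..XX/OXXO.; (1,4)=+0→O...X/OXXOX
ply 3, O at OX..X/OXXO. | (0,2)=+0→OXO.X/OXXO.*; (0,3)=+0→OX.OX/OXXO.; (1,4)=+0→OX..X/OXXOO
ply 4, X at OXO.X/OXXO. | (0,3)=+0→OXOXX/OXXO.*; (1,4)=+0→OXO.X/OXXOX
ply 5, O at OXOXX/OXXO. | (1,4)=+0→OXOXX/OXXOO*
ply 6: OXOXX/OXXOO is terminal +0 (X); from ....X/OXXO. depth 7

value(....X/OXXO., O) = 0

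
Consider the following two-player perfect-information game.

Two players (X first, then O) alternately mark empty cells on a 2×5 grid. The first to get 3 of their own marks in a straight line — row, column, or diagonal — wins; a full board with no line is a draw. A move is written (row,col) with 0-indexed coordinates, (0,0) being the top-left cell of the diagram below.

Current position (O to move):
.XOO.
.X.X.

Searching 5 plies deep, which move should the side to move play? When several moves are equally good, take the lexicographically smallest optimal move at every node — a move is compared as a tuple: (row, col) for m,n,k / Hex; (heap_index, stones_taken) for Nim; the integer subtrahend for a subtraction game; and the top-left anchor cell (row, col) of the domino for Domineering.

O's best at [.XOO./.X.X.]: (0,4)

ply 1, O at .XOO./.X.X. | (0,0)=-1→OXOO./.X.X.; (0,4)=+1→.XOOO/.X.X.*; (1,0)=-1→.XOO./OX.X.; (1,2)=+0→.XOO./.XOX.; (1,4)=-1→.XOO./.X.XO
ply 2: .XOOO/.X.X. is terminal -1 (X); from .XOO./.X.X. depth 5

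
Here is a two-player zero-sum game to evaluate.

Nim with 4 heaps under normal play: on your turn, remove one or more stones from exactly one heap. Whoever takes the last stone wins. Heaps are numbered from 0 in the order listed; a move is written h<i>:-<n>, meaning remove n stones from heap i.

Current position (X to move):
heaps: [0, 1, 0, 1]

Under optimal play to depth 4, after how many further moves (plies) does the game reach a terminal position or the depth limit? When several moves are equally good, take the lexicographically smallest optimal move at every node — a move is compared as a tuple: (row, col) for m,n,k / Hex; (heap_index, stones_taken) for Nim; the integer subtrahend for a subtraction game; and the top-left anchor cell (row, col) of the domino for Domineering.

p1 X@[(0,1,0,1)]: h1:-1[(0,0,0,1)]-1* h3:-1[(0,1,0,0)]-1
p2 O@[(0,0,0,1)]: h3:-1[(0,0,0,0)]+1*
p3 X@[(0,0,0,0)] terminal -1; root [(0,1,0,1)] d4

PV length from [(0,1,0,1)]: 2 plies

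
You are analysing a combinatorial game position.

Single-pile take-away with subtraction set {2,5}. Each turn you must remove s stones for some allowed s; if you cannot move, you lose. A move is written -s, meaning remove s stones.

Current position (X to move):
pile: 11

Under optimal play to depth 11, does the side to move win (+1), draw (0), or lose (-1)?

value(11, X) = -1

ply 1, X at 11 | -2=-1→9*; -5=-1→6
ply 2, O at 9 | -2=+1→7*; -5=+1→4
ply 3, X at 7 | -2=-1→5*; -5=-1→2
ply 4, O at 5 | -2=-1→3; -5=+1→0*
ply 5: 0 is terminal -1 (X); from 11 depth 11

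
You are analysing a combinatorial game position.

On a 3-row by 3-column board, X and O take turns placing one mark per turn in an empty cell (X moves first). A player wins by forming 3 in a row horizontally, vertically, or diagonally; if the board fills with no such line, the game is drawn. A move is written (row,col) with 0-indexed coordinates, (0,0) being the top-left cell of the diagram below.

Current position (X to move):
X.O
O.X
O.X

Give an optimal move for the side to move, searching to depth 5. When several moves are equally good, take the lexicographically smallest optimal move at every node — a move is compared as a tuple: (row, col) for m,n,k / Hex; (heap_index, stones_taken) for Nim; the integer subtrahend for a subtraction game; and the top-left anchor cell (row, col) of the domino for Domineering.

X's best at [X.O/O.X/O.X]: (1,1)

ply 1, X at X.O/O.X/O.X | (0,1)=-1→XXO/O.X/O.X; (1,1)=+1→X.O/OXX/O.X*; (2,1)=-1→X.O/O.X/OXX
ply 2: X.O/OXX/O.X is terminal -1 (O); from X.O/O.X/O.X depth 5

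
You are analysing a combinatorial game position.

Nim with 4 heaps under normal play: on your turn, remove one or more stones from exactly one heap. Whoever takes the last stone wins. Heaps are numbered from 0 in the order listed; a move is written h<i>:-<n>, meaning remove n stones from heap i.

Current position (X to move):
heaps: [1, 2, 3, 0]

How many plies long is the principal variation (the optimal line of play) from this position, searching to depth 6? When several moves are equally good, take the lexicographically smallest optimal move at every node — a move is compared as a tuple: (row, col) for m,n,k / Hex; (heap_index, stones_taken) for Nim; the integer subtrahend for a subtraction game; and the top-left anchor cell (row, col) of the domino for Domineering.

PV length from [(1,2,3,0)]: 6 plies

[(1,2,3,0)] X move#1: h0:-1:-1/(0,2,3,0)*, h1:-1:-1/(1,1,3,0), h1:-2:-1/(1,0,3,0), h2:-1:-1/(1,2,2,0), h2:-2:-1/(1,2,1,0), h2:-3:-1/(1,2,0,0)
[(0,2,3,0)] O move#2: h1:-1:-1/(0,1,3,0), h1:-2:-1/(0,0,3,0), h2:-1:+1/(0,2,2,0)*, h2:-2:-1/(0,2,1,0), h2:-3:-1/(0,2,0,0)
[(0,2,2,0)] X move#3: h1:-1:-1/(0,1,2,0)*, h1:-2:-1/(0,0,2,0), h2:-1:-1/(0,2,1,0), h2:-2:-1/(0,2,0,0)
[(0,1,2,0)] O move#4: h1:-1:-1/(0,0,2,0), h2:-1:+1/(0,1,1,0)*, h2:-2:-1/(0,1,0,0)
[(0,1,1,0)] X move#5: h1:-1:-1/(0,0,1,0)*, h2:-1:-1/(0,1,0,0)
[(0,0,1,0)] O move#6: h2:-1:+1/(0,0,0,0)*
[(0,0,0,0)] end (terminal -1, X#7); searched (1,2,3,0) to 6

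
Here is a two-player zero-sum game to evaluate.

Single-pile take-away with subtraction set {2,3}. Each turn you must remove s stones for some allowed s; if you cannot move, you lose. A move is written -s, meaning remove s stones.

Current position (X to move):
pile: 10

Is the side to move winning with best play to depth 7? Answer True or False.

X winning at [10]: False

ply 1, X at 10 | -2=-1→8*; -3=-1→7
ply 2, O at 8 | -2=+1→6*; -3=+1→5
ply 3, X at 6 | -2=-1→4*; -3=-1→3
ply 4, O at 4 | -2=-1→2; -3=+1→1*
ply 5: 1 is terminal -1 (X); from 10 depth 7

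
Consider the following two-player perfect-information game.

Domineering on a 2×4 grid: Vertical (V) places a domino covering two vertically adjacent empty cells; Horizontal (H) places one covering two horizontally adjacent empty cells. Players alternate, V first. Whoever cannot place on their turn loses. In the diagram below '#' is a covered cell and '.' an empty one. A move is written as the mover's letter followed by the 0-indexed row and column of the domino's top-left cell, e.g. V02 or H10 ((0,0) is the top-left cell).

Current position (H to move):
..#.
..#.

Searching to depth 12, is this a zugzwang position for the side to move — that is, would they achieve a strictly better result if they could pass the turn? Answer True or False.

zugzwang(..#./..#., H) = False

p1 H@[..#./..#.]: H00[###./..#.]+1* H10[..#./###.]+1
p2 V@[###./..#.]: V03[####/..##]-1*
p3 H@[####/..##]: H10[####/####]+1*
p4 V@[####/####] terminal -1; root [..#./..#.] d12
suppose H passes — search the same position with V to move:
pass> p1 V@[..#./..#.]: V00[#.#./#.#.]+1* V01[.##./.##.]+1 V03[..##/..##]-1
pass> p2 H@[#.#./#.#.] terminal -1; root [..#./..#.] d12
for H: play +1, pass -1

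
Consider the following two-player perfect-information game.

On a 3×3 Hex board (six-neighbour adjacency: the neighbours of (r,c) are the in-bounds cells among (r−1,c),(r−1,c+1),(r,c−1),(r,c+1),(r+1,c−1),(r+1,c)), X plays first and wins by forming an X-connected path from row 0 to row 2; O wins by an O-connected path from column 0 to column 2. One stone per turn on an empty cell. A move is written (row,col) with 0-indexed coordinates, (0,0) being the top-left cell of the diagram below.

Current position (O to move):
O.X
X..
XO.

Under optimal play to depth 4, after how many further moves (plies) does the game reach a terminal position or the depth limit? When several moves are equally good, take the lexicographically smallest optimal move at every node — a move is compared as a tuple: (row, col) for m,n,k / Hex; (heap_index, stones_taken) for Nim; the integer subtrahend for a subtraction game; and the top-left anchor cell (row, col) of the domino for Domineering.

PV length from [O.X/X../XO.]: 2 plies

[O.X/X../XO.] O move#1: (0,1):-1/OOX/X../XO.*, (1,1):-1/O.X/XO./XO., (1,2):-1/O.X/X.O/XO., (2,2):-1/O.X/X../XOO
[OOX/X../XO.] X move#2: (1,1):+1/OOX/XX./XO.*, (1,2):+1/OOX/X.X/XO., (2,2):+1/OOX/X../XOX
[OOX/XX./XO.] end (terminal -1, O#3); searched O.X/X../XO. to 4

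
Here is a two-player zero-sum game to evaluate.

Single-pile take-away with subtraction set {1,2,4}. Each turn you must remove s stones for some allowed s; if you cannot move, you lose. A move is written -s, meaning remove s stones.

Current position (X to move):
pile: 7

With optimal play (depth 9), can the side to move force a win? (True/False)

X winning at [7]: True

p1 X@[7]: -1[6]+1* -2[5]-1 -4[3]+1
p2 O@[6]: -1[5]-1* -2[4]-1 -4[2]-1
p3 X@[5]: -1[4]-1 -2[3]+1* -4[1]-1
p4 O@[3]: -1[2]-1* -2[1]-1
p5 X@[2]: -1[1]-1 -2[0]+1*
p6 O@[0] terminal -1; root [7] d9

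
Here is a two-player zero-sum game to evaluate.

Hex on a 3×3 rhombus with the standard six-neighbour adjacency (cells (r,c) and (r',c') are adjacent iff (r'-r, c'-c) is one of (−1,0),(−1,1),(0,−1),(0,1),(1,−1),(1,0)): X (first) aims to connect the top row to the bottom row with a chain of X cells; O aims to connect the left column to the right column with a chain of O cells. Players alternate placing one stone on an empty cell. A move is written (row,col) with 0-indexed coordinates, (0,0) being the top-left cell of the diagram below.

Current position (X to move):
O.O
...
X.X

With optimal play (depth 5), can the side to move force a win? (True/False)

X winning at [O.O/.../X.X]: True

p1 X@[O.O/.../X.X]: (0,1)[OXO/.../X.X]+1* (1,0)[O.O/X../X.X]-1 (1,1)[O.O/.X./X.X]-1 (1,2)[O.O/..X/X.X]-1 (2,1)[O.O/.../XXX]-1
p2 O@[OXO/.../X.X]: (1,0)[OXO/O../X.X]-1* (1,1)[OXO/.O./X.X]-1 (1,2)[OXO/..O/X.X]-1 (2,1)[OXO/.../XOX]-1
p3 X@[OXO/O../X.X]: (1,1)[OXO/OX./X.X]+1* (1,2)[OXO/O.X/X.X]-1 (2,1)[OXO/O../XXX]-1
p4 O@[OXO/OX./X.X] terminal -1; root [O.O/.../X.X] d5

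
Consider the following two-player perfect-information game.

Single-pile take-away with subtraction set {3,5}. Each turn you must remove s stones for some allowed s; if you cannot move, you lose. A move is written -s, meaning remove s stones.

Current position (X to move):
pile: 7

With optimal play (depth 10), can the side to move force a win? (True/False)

[7] X move#1: -3:-1/4, -5:+1/2*
[2] end (terminal -1, O#2); searched 7 to 10

X winning at [7]: True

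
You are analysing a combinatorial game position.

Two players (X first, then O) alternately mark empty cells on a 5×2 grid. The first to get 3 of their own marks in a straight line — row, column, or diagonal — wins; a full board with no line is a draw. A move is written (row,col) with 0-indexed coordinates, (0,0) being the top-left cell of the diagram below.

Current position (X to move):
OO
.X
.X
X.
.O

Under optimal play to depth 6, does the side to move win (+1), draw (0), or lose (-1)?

p1 X@[OO/.X/.X/X./.O]: (1,0)[OO/XX/.X/X./.O]+1* (2,0)[OO/.X/XX/X./.O]+1 (3,1)[OO/.X/.X/XX/.O]+1 (4,0)[OO/.X/.X/X./XO]+1
p2 O@[OO/XX/.X/X./.O]: (2,0)[OO/XX/OX/X./.O]-1* (3,1)[OO/XX/.X/XO/.O]-1 (4,0)[OO/XX/.X/X./OO]-1
p3 X@[OO/XX/OX/X./.O]: (3,1)[OO/XX/OX/XX/.O]+1* (4,0)[OO/XX/OX/X./XO]+0
p4 O@[OO/XX/OX/XX/.O] terminal -1; root [OO/.X/.X/X./.O] d6

value(OO/.X/.X/X./.O, X) = +1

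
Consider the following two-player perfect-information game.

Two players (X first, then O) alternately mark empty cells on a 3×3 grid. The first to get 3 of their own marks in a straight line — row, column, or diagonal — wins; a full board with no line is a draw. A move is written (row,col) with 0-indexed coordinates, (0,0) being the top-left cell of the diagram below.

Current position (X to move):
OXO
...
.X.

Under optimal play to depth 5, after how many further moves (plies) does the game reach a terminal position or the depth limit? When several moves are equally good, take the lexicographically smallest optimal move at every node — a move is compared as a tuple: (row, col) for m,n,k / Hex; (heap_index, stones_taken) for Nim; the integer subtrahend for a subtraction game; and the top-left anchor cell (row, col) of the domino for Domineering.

PV length from [OXO/.../.X.]: 1 ply

ply 1, X at OXO/.../.X. | (1,0)=-1→OXO/X../.X.; (1,1)=+1→OXO/.X./.X.*; (1,2)=-1→OXO/..X/.X.; (2,0)=+1→OXO/.../XX.; (2,2)=+1→OXO/.../.XX
ply 2: OXO/.X./.X. is terminal -1 (O); from OXO/.../.X. depth 5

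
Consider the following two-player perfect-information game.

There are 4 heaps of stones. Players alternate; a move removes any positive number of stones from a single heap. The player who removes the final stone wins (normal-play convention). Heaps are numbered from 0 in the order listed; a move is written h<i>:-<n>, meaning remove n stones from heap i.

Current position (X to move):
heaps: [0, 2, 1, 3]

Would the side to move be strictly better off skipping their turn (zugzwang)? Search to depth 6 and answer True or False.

zugzwang((0,2,1,3), X) = True

ply 1, X at (0,2,1,3) | h1:-1=-1→(0,1,1,3)*; h1:-2=-1→(0,0,1,3); h2:-1=-1→(0,2,0,3); h3:-1=-1→(0,2,1,2); h3:-2=-1→(0,2,1,1); h3:-3=-1→(0,2,1,0)
ply 2, O at (0,1,1,3) | h1:-1=-1→(0,0,1,3); h2:-1=-1→(0,1,0,3); h3:-1=-1→(0,1,1,2); h3:-2=-1→(0,1,1,1); h3:-3=+1→(0,1,1,0)*
ply 3, X at (0,1,1,0) | h1:-1=-1→(0,0,1,0)*; h2:-1=-1→(0,1,0,0)
ply 4, O at (0,0,1,0) | h2:-1=+1→(0,0,0,0)*
ply 5: (0,0,0,0) is terminal -1 (X); from (0,2,1,3) depth 6
suppose X passes — search the same position with O to move:
pass> ply 1, O at (0,2,1,3) | h1:-1=-1→(0,1,1,3)*; h1:-2=-1→(0,0,1,3); h2:-1=-1→(0,2,0,3); h3:-1=-1→(0,2,1,2); h3:-2=-1→(0,2,1,1); h3:-3=-1→(0,2,1,0)
pass> ply 2, X at (0,1,1,3) | h1:-1=-1→(0,0,1,3); h2:-1=-1→(0,1,0,3); h3:-1=-1→(0,1,1,2); h3:-2=-1→(0,1,1,1); h3:-3=+1→(0,1,1,0)*
pass> ply 3, O at (0,1,1,0) | h1:-1=-1→(0,0,1,0)*; h2:-1=-1→(0,1,0,0)
pass> ply 4, X at (0,0,1,0) | h2:-1=+1→(0,0,0,0)*
pass> ply 5: (0,0,0,0) is terminal -1 (O); from (0,2,1,3) depth 6
for X: play -1, pass +1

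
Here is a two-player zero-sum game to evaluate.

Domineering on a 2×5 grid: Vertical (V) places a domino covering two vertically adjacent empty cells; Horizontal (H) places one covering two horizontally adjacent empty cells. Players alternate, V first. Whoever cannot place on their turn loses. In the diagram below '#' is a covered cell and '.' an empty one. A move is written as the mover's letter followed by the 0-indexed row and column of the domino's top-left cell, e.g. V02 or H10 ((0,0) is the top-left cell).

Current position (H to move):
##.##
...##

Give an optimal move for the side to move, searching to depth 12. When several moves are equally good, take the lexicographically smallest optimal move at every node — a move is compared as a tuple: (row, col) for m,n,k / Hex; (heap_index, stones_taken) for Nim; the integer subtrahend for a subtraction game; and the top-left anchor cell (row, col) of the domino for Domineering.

H's best at [##.##/...##]: H11

p1 H@[##.##/...##]: H10[##.##/##.##]-1 H11[##.##/.####]+1*
p2 V@[##.##/.####] terminal -1; root [##.##/...##] d12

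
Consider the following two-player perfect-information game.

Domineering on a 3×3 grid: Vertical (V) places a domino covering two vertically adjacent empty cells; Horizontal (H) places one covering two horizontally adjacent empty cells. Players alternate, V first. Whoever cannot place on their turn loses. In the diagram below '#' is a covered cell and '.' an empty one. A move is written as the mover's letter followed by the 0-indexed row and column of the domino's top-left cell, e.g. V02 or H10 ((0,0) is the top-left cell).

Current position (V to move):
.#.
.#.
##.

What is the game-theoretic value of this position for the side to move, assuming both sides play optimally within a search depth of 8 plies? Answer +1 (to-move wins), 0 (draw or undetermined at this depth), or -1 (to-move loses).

value(.#./.#./##., V) = +1

ply 1, V at .#./.#./##. | V00=+1→##./##./##.*; V02=+1→.##/.##/##.; V12=+1→.#./.##/###
ply 2: ##./##./##. is terminal -1 (H); from .#./.#./##. depth 8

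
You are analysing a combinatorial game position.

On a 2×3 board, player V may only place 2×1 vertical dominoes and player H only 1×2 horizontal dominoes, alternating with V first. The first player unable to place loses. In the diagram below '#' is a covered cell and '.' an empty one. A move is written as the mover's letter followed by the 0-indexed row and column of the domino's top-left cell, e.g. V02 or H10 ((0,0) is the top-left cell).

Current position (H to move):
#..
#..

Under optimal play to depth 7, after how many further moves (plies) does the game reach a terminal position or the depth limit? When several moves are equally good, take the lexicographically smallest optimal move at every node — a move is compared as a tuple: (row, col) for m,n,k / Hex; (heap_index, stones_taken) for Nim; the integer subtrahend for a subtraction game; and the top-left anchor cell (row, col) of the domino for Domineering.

PV length from [#../#..]: 1 ply

p1 H@[#../#..]: H01[###/#..]+1* H11[#../###]+1
p2 V@[###/#..] terminal -1; root [#../#..] d7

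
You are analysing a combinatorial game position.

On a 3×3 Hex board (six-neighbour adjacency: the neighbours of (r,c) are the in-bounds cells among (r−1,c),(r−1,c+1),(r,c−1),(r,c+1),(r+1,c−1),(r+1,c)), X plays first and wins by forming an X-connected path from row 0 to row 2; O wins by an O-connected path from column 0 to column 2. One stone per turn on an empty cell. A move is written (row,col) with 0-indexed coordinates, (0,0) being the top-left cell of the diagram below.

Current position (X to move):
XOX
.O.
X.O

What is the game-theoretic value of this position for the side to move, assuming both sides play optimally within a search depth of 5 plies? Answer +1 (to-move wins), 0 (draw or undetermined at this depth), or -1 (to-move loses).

[XOX/.O./X.O] X move#1: (1,0):+1/XOX/XO./X.O*, (1,2):+1/XOX/.OX/X.O, (2,1):+1/XOX/.O./XXO
[XOX/XO./X.O] end (terminal -1, O#2); searched XOX/.O./X.O to 5

value(XOX/.O./X.O, X) = +1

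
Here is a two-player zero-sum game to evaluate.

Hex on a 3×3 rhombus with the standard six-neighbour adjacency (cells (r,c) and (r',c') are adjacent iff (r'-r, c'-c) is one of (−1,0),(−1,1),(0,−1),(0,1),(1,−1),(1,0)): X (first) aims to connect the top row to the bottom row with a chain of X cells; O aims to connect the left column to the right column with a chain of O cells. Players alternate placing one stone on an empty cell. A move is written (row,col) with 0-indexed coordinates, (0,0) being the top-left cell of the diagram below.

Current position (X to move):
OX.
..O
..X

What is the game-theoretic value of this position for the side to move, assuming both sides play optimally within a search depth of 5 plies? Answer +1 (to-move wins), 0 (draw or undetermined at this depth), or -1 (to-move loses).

ply 1, X at OX./..O/..X | (0,2)=-1→OXX/..O/..X; (1,0)=-1→OX./X.O/..X; (1,1)=+1→OX./.XO/..X*; (2,0)=+1→OX./..O/X.X; (2,1)=-1→OX./..O/.XX
ply 2, O at OX./.XO/..X | (0,2)=-1→OXO/.XO/..X*; (1,0)=-1→OX./OXO/..X; (2,0)=-1→OX./.XO/O.X; (2,1)=-1→OX./.XO/.OX
ply 3, X at OXO/.XO/..X | (1,0)=+1→OXO/XXO/..X*; (2,0)=+1→OXO/.XO/X.X; (2,1)=+1→OXO/.XO/.XX
ply 4, O at OXO/XXO/..X | (2,0)=-1→OXO/XXO/O.X*; (2,1)=-1→OXO/XXO/.OX
ply 5, X at OXO/XXO/O.X | (2,1)=+1→OXO/XXO/OXX*
ply 6: OXO/XXO/OXX is terminal -1 (O); from OX./..O/..X depth 5

value(OX./..O/..X, X) = +1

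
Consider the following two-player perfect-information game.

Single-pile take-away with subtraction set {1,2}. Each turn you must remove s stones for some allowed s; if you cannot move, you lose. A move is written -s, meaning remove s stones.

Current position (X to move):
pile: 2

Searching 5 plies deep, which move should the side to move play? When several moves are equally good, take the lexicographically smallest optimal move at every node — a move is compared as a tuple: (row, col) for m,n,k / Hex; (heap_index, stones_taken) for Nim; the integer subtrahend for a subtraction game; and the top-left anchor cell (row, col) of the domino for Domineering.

p1 X@[2]: -1[1]-1 -2[0]+1*
p2 O@[0] terminal -1; root [2] d5

X's best at [2]: -2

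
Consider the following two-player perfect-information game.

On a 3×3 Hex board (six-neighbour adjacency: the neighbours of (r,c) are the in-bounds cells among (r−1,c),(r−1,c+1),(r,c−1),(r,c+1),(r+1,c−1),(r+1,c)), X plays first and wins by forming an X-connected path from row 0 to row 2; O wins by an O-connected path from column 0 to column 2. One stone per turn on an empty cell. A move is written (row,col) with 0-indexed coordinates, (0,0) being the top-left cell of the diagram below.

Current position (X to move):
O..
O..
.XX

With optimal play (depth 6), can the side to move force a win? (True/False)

X winning at [O../O../.XX]: True

[O../O../.XX] X move#1: (0,1):-1/OX./O../.XX, (0,2):+1/O.X/O../.XX*, (1,1):+1/O../OX./.XX, (1,2):-1/O../O.X/.XX, (2,0):-1/O../O../XXX
[O.X/O../.XX] O move#2: (0,1):-1/OOX/O../.XX*, (1,1):-1/O.X/OO./.XX, (1,2):-1/O.X/O.O/.XX, (2,0):-1/O.X/O../OXX
[OOX/O../.XX] X move#3: (1,1):+1/OOX/OX./.XX*, (1,2):+1/OOX/O.X/.XX, (2,0):+1/OOX/O../XXX
[OOX/OX./.XX] end (terminal -1, O#4); searched O../O../.XX to 6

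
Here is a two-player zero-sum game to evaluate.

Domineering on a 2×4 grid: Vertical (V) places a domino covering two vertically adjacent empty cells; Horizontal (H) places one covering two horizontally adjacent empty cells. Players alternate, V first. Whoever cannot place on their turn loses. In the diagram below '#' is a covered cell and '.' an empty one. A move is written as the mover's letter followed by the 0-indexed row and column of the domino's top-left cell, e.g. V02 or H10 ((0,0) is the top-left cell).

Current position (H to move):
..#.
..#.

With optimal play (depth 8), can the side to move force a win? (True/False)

ply 1, H at ..#./..#. | H00=+1→###./..#.*; H10=+1→..#./###.
ply 2, V at ###./..#. | V03=-1→####/..##*
ply 3, H at ####/..## | H10=+1→####/####*
ply 4: ####/#### is terminal -1 (V); from ..#./..#. depth 8

H winning at [..#./..#.]: True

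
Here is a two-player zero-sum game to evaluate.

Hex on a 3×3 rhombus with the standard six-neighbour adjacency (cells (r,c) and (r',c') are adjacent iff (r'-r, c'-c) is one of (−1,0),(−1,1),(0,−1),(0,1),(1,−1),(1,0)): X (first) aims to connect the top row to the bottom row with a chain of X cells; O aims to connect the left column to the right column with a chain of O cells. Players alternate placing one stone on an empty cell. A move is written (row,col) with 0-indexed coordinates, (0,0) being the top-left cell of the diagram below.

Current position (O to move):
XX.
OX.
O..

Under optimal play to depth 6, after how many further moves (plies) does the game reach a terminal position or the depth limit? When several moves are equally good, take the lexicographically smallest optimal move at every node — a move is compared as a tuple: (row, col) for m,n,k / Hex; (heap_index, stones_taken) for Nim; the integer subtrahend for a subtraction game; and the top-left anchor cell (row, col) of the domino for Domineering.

ply 1, O at XX./OX./O.. | (0,2)=-1→XXO/OX./O..; (1,2)=-1→XX./OXO/O..; (2,1)=+1→XX./OX./OO.*; (2,2)=-1→XX./OX./O.O
ply 2, X at XX./OX./OO. | (0,2)=-1→XXX/OX./OO.*; (1,2)=-1→XX./OXX/OO.; (2,2)=-1→XX./OX./OOX
ply 3, O at XXX/OX./OO. | (1,2)=+1→XXX/OXO/OO.*; (2,2)=+1→XXX/OX./OOO
ply 4: XXX/OXO/OO. is terminal -1 (X); from XX./OX./O.. depth 6

PV length from [XX./OX./O..]: 3 plies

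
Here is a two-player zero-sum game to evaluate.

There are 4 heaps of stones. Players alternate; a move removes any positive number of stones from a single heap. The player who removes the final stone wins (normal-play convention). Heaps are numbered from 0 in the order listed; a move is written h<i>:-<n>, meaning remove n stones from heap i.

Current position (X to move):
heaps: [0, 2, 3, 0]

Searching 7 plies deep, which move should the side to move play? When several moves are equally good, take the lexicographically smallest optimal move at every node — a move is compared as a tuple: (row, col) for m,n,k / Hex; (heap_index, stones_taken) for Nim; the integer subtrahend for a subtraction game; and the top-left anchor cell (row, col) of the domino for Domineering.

X's best at [(0,2,3,0)]: h2:-1

p1 X@[(0,2,3,0)]: h1:-1[(0,1,3,0)]-1 h1:-2[(0,0,3,0)]-1 h2:-1[(0,2,2,0)]+1* h2:-2[(0,2,1,0)]-1 h2:-3[(0,2,0,0)]-1
p2 O@[(0,2,2,0)]: h1:-1[(0,1,2,0)]-1* h1:-2[(0,0,2,0)]-1 h2:-1[(0,2,1,0)]-1 h2:-2[(0,2,0,0)]-1
p3 X@[(0,1,2,0)]: h1:-1[(0,0,2,0)]-1 h2:-1[(0,1,1,0)]+1* h2:-2[(0,1,0,0)]-1
p4 O@[(0,1,1,0)]: h1:-1[(0,0,1,0)]-1* h2:-1[(0,1,0,0)]-1
p5 X@[(0,0,1,0)]: h2:-1[(0,0,0,0)]+1*
p6 O@[(0,0,0,0)] terminal -1; root [(0,2,3,0)] d7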